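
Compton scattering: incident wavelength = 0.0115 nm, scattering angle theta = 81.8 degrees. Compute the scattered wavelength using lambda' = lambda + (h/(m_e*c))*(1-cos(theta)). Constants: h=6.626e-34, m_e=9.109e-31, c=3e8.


Compton wavelength: h/(m_e*c) = 2.4247e-12 m
d_lambda = 2.4247e-12 * (1 - cos(81.8 deg))
= 2.4247e-12 * 0.857371
= 2.0789e-12 m = 0.002079 nm
lambda' = 0.0115 + 0.002079
= 0.013579 nm

0.013579


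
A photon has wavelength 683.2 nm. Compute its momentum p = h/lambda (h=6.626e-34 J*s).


p = h / lambda
= 6.626e-34 / (683.2e-9)
= 6.626e-34 / 6.8320e-07
= 9.6985e-28 kg*m/s

9.6985e-28


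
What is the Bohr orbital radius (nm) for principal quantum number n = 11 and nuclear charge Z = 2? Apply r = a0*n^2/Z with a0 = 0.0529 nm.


r = a0 * n^2 / Z
= 0.0529 * 11^2 / 2
= 0.0529 * 121 / 2
= 3.2005 nm

3.2005


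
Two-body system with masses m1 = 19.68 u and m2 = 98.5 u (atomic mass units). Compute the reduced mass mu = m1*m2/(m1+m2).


mu = m1 * m2 / (m1 + m2)
= 19.68 * 98.5 / (19.68 + 98.5)
= 1938.48 / 118.18
= 16.4028 u

16.4028


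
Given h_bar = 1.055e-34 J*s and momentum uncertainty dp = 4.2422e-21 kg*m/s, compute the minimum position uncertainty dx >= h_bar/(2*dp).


dx = h_bar / (2 * dp)
= 1.055e-34 / (2 * 4.2422e-21)
= 1.055e-34 / 8.4844e-21
= 1.2435e-14 m

1.2435e-14


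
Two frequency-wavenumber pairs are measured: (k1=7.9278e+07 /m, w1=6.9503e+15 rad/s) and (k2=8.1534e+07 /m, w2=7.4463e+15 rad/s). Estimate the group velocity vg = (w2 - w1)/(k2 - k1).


vg = (w2 - w1) / (k2 - k1)
= (7.4463e+15 - 6.9503e+15) / (8.1534e+07 - 7.9278e+07)
= 4.9600e+14 / 2.2560e+06
= 2.1986e+08 m/s

2.1986e+08


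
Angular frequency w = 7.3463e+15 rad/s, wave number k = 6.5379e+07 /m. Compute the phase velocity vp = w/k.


vp = w / k
= 7.3463e+15 / 6.5379e+07
= 1.1236e+08 m/s

1.1236e+08


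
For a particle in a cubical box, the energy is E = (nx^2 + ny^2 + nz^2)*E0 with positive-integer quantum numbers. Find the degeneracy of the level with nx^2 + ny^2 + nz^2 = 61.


Enumerate all (nx, ny, nz) with nx^2 + ny^2 + nz^2 = 61:
(3,4,6)
(3,6,4)
(4,3,6)
(4,6,3)
(6,3,4)
(6,4,3)
Total degeneracy = 6

6


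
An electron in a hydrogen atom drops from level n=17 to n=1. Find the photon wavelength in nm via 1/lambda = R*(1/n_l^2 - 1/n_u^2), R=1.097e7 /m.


1/lambda = R * (1/n_l^2 - 1/n_u^2)
= 1.097e7 * (1/1^2 - 1/17^2)
= 1.097e7 * (1.0 - 0.00346)
= 1.097e7 * 0.99654
= 1.0932e+07 /m
lambda = 1 / 1.0932e+07 = 91.4742 nm

91.4742


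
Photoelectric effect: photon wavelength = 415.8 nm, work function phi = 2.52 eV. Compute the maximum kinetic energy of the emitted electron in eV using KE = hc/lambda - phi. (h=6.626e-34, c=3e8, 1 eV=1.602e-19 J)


E_photon = hc / lambda
= (6.626e-34)(3e8) / (415.8e-9)
= 4.7807e-19 J
= 2.9842 eV
KE = E_photon - phi
= 2.9842 - 2.52
= 0.4642 eV

0.4642


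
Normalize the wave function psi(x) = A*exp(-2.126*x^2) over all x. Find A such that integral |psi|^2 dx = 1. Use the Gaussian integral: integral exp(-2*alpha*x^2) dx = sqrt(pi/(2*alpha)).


integral |psi|^2 dx = A^2 * sqrt(pi/(2*alpha)) = 1
A^2 = sqrt(2*alpha/pi)
= sqrt(2 * 2.126 / pi)
= 1.16338
A = sqrt(1.16338)
= 1.0786

1.0786


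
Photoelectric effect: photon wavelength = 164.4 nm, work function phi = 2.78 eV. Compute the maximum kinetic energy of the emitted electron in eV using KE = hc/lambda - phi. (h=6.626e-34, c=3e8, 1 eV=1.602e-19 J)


E_photon = hc / lambda
= (6.626e-34)(3e8) / (164.4e-9)
= 1.2091e-18 J
= 7.5476 eV
KE = E_photon - phi
= 7.5476 - 2.78
= 4.7676 eV

4.7676


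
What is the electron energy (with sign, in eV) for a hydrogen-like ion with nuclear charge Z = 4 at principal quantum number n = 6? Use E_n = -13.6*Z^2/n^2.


E_n = -13.6 * Z^2 / n^2
= -13.6 * 4^2 / 6^2
= -13.6 * 16 / 36
= -6.0444 eV

-6.0444


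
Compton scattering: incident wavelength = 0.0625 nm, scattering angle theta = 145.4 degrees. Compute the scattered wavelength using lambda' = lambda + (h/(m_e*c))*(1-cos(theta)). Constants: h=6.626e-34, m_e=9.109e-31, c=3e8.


Compton wavelength: h/(m_e*c) = 2.4247e-12 m
d_lambda = 2.4247e-12 * (1 - cos(145.4 deg))
= 2.4247e-12 * 1.823136
= 4.4206e-12 m = 0.004421 nm
lambda' = 0.0625 + 0.004421
= 0.066921 nm

0.066921


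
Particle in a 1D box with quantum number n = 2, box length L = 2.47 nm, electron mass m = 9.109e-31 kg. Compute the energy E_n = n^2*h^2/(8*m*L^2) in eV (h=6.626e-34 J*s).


E = n^2 * h^2 / (8 * m * L^2)
= 2^2 * (6.626e-34)^2 / (8 * 9.109e-31 * (2.47e-9)^2)
= 4 * 4.3904e-67 / (8 * 9.109e-31 * 6.1009e-18)
= 3.9501e-20 J
= 0.2466 eV

0.2466


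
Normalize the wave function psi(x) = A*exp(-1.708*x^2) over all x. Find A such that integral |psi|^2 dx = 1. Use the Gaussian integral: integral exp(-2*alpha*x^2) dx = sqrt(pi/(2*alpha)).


integral |psi|^2 dx = A^2 * sqrt(pi/(2*alpha)) = 1
A^2 = sqrt(2*alpha/pi)
= sqrt(2 * 1.708 / pi)
= 1.042759
A = sqrt(1.042759)
= 1.0212

1.0212


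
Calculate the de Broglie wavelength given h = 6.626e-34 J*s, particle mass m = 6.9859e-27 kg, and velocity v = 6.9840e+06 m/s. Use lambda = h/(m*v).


lambda = h / (m * v)
= 6.626e-34 / (6.9859e-27 * 6.9840e+06)
= 6.626e-34 / 4.8790e-20
= 1.3581e-14 m

1.3581e-14


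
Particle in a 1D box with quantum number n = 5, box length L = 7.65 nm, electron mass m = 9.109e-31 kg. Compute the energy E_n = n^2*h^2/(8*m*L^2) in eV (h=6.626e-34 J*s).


E = n^2 * h^2 / (8 * m * L^2)
= 5^2 * (6.626e-34)^2 / (8 * 9.109e-31 * (7.65e-9)^2)
= 25 * 4.3904e-67 / (8 * 9.109e-31 * 5.8523e-17)
= 2.5737e-20 J
= 0.1607 eV

0.1607


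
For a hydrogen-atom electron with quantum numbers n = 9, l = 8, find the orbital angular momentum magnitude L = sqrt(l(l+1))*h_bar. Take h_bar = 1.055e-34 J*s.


L = sqrt(l*(l+1)) * h_bar
= sqrt(8 * 9) * 1.055e-34
= sqrt(72) * 1.055e-34
= 8.4853 * 1.055e-34
= 8.9520e-34 J*s

8.9520e-34


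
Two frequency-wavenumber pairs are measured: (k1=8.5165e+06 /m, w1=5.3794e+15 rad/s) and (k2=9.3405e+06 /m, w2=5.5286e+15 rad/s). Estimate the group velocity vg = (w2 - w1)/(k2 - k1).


vg = (w2 - w1) / (k2 - k1)
= (5.5286e+15 - 5.3794e+15) / (9.3405e+06 - 8.5165e+06)
= 1.4920e+14 / 8.2400e+05
= 1.8107e+08 m/s

1.8107e+08


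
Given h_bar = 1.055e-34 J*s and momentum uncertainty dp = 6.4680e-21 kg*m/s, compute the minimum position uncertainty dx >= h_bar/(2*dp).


dx = h_bar / (2 * dp)
= 1.055e-34 / (2 * 6.4680e-21)
= 1.055e-34 / 1.2936e-20
= 8.1555e-15 m

8.1555e-15


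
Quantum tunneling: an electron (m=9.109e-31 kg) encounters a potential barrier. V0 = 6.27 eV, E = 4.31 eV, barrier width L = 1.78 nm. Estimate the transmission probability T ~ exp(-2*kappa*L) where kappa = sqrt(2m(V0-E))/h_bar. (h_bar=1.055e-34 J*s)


V0 - E = 1.96 eV = 3.1399e-19 J
kappa = sqrt(2 * m * (V0-E)) / h_bar
= sqrt(2 * 9.109e-31 * 3.1399e-19) / 1.055e-34
= 7.1690e+09 /m
2*kappa*L = 2 * 7.1690e+09 * 1.78e-9
= 25.5216
T = exp(-25.5216) = 8.243816e-12

8.243816e-12


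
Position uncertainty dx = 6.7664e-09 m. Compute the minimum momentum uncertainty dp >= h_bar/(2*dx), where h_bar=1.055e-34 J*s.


dp = h_bar / (2 * dx)
= 1.055e-34 / (2 * 6.7664e-09)
= 1.055e-34 / 1.3533e-08
= 7.7959e-27 kg*m/s

7.7959e-27


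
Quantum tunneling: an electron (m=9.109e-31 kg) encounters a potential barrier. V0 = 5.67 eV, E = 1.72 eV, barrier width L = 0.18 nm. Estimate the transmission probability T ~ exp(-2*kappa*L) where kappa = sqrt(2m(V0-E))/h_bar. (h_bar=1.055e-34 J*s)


V0 - E = 3.95 eV = 6.3279e-19 J
kappa = sqrt(2 * m * (V0-E)) / h_bar
= sqrt(2 * 9.109e-31 * 6.3279e-19) / 1.055e-34
= 1.0177e+10 /m
2*kappa*L = 2 * 1.0177e+10 * 0.18e-9
= 3.6638
T = exp(-3.6638) = 2.563525e-02

2.563525e-02


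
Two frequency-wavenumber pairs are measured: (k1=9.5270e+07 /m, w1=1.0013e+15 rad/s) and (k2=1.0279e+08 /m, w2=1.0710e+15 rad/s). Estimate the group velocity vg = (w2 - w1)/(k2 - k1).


vg = (w2 - w1) / (k2 - k1)
= (1.0710e+15 - 1.0013e+15) / (1.0279e+08 - 9.5270e+07)
= 6.9700e+13 / 7.5200e+06
= 9.2686e+06 m/s

9.2686e+06


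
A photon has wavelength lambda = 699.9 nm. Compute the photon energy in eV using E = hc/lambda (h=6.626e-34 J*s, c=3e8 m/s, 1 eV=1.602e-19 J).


E = hc / lambda
= (6.626e-34)(3e8) / (699.9e-9)
= 1.9878e-25 / 6.9990e-07
= 2.8401e-19 J
Converting to eV: 2.8401e-19 / 1.602e-19
= 1.7729 eV

1.7729


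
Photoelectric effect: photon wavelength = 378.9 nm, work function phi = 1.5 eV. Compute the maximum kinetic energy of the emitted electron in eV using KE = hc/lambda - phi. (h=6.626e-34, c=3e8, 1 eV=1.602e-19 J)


E_photon = hc / lambda
= (6.626e-34)(3e8) / (378.9e-9)
= 5.2462e-19 J
= 3.2748 eV
KE = E_photon - phi
= 3.2748 - 1.5
= 1.7748 eV

1.7748


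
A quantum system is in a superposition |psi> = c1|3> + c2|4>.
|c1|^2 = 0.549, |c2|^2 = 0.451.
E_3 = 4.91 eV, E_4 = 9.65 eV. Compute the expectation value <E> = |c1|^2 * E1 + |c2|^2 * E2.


<E> = |c1|^2 * E1 + |c2|^2 * E2
= 0.549 * 4.91 + 0.451 * 9.65
= 2.6956 + 4.3521
= 7.0477 eV

7.0477


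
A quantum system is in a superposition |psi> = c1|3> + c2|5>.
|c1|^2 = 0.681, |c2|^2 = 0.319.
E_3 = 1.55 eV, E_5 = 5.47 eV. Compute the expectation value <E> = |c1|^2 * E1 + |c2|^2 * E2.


<E> = |c1|^2 * E1 + |c2|^2 * E2
= 0.681 * 1.55 + 0.319 * 5.47
= 1.0556 + 1.7449
= 2.8005 eV

2.8005


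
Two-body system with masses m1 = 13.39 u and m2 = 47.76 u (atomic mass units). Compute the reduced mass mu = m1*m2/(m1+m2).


mu = m1 * m2 / (m1 + m2)
= 13.39 * 47.76 / (13.39 + 47.76)
= 639.5064 / 61.15
= 10.458 u

10.458


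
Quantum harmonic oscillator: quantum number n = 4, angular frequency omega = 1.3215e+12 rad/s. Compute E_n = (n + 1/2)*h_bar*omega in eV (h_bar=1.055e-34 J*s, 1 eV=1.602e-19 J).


E = (n + 1/2) * h_bar * omega
= (4 + 0.5) * 1.055e-34 * 1.3215e+12
= 4.5 * 1.3942e-22
= 6.2738e-22 J
= 0.0039 eV

0.0039


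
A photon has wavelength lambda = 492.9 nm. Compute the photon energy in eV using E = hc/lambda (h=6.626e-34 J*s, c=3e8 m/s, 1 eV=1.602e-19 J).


E = hc / lambda
= (6.626e-34)(3e8) / (492.9e-9)
= 1.9878e-25 / 4.9290e-07
= 4.0329e-19 J
Converting to eV: 4.0329e-19 / 1.602e-19
= 2.5174 eV

2.5174


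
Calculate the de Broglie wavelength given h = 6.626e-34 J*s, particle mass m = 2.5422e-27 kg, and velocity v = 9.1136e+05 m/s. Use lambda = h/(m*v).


lambda = h / (m * v)
= 6.626e-34 / (2.5422e-27 * 9.1136e+05)
= 6.626e-34 / 2.3169e-21
= 2.8599e-13 m

2.8599e-13


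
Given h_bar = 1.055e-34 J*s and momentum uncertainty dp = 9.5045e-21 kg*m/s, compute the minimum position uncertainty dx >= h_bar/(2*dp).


dx = h_bar / (2 * dp)
= 1.055e-34 / (2 * 9.5045e-21)
= 1.055e-34 / 1.9009e-20
= 5.5500e-15 m

5.5500e-15


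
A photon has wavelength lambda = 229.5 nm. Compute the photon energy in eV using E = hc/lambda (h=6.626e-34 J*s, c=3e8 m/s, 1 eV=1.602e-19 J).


E = hc / lambda
= (6.626e-34)(3e8) / (229.5e-9)
= 1.9878e-25 / 2.2950e-07
= 8.6614e-19 J
Converting to eV: 8.6614e-19 / 1.602e-19
= 5.4066 eV

5.4066


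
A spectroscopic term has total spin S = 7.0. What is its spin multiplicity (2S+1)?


Spin multiplicity = 2S + 1
= 2 * 7.0 + 1
= 14.0 + 1
= 15

15


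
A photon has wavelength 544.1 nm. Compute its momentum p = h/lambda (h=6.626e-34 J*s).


p = h / lambda
= 6.626e-34 / (544.1e-9)
= 6.626e-34 / 5.4410e-07
= 1.2178e-27 kg*m/s

1.2178e-27


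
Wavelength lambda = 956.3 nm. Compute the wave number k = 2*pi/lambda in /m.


k = 2 * pi / lambda
= 6.2832 / (956.3e-9)
= 6.2832 / 9.5630e-07
= 6.5703e+06 /m

6.5703e+06


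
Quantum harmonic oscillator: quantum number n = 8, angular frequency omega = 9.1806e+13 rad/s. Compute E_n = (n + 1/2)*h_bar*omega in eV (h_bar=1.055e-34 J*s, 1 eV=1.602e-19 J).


E = (n + 1/2) * h_bar * omega
= (8 + 0.5) * 1.055e-34 * 9.1806e+13
= 8.5 * 9.6855e-21
= 8.2327e-20 J
= 0.5139 eV

0.5139


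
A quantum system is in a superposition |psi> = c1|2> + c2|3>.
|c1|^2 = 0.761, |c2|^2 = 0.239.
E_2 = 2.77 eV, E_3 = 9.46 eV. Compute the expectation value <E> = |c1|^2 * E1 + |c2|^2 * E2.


<E> = |c1|^2 * E1 + |c2|^2 * E2
= 0.761 * 2.77 + 0.239 * 9.46
= 2.108 + 2.2609
= 4.3689 eV

4.3689


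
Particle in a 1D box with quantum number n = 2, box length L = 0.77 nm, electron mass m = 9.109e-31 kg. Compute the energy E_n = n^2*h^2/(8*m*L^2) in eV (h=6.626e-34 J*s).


E = n^2 * h^2 / (8 * m * L^2)
= 2^2 * (6.626e-34)^2 / (8 * 9.109e-31 * (0.77e-9)^2)
= 4 * 4.3904e-67 / (8 * 9.109e-31 * 5.9290e-19)
= 4.0646e-19 J
= 2.5372 eV

2.5372


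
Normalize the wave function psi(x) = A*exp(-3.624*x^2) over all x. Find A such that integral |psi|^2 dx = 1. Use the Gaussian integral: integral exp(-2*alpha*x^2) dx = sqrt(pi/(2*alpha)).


integral |psi|^2 dx = A^2 * sqrt(pi/(2*alpha)) = 1
A^2 = sqrt(2*alpha/pi)
= sqrt(2 * 3.624 / pi)
= 1.518917
A = sqrt(1.518917)
= 1.2324

1.2324


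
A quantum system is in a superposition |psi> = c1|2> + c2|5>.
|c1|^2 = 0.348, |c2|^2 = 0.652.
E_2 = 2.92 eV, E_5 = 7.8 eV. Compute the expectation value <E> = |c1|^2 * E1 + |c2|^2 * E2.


<E> = |c1|^2 * E1 + |c2|^2 * E2
= 0.348 * 2.92 + 0.652 * 7.8
= 1.0162 + 5.0856
= 6.1018 eV

6.1018


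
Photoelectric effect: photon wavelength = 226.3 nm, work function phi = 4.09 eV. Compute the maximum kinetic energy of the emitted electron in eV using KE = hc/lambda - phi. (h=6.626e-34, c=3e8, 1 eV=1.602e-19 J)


E_photon = hc / lambda
= (6.626e-34)(3e8) / (226.3e-9)
= 8.7839e-19 J
= 5.4831 eV
KE = E_photon - phi
= 5.4831 - 4.09
= 1.3931 eV

1.3931


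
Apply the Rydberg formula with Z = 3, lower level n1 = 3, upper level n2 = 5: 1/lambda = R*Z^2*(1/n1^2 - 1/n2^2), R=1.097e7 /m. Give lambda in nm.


1/lambda = R * Z^2 * (1/n1^2 - 1/n2^2)
= 1.097e7 * 3^2 * (1/3^2 - 1/5^2)
= 1.097e7 * 9 * (0.111111 - 0.04)
= 7.0208e+06 /m
lambda = 1 / 7.0208e+06
= 142.4339 nm

142.4339


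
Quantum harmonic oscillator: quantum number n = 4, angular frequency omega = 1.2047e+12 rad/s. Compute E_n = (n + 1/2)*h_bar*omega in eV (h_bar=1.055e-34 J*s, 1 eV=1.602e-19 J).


E = (n + 1/2) * h_bar * omega
= (4 + 0.5) * 1.055e-34 * 1.2047e+12
= 4.5 * 1.2710e-22
= 5.7193e-22 J
= 0.0036 eV

0.0036


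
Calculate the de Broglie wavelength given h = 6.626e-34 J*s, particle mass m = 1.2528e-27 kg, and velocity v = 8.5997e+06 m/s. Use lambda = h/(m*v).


lambda = h / (m * v)
= 6.626e-34 / (1.2528e-27 * 8.5997e+06)
= 6.626e-34 / 1.0774e-20
= 6.1502e-14 m

6.1502e-14


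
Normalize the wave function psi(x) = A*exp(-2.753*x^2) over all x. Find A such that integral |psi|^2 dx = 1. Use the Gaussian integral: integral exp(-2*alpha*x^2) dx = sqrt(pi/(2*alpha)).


integral |psi|^2 dx = A^2 * sqrt(pi/(2*alpha)) = 1
A^2 = sqrt(2*alpha/pi)
= sqrt(2 * 2.753 / pi)
= 1.323863
A = sqrt(1.323863)
= 1.1506

1.1506


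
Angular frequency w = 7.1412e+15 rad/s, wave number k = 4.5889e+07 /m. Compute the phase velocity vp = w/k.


vp = w / k
= 7.1412e+15 / 4.5889e+07
= 1.5562e+08 m/s

1.5562e+08


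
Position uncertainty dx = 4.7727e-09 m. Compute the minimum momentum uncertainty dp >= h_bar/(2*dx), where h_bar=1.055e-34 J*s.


dp = h_bar / (2 * dx)
= 1.055e-34 / (2 * 4.7727e-09)
= 1.055e-34 / 9.5454e-09
= 1.1052e-26 kg*m/s

1.1052e-26


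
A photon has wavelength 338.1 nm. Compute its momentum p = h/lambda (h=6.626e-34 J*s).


p = h / lambda
= 6.626e-34 / (338.1e-9)
= 6.626e-34 / 3.3810e-07
= 1.9598e-27 kg*m/s

1.9598e-27


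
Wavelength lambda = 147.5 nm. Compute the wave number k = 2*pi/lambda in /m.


k = 2 * pi / lambda
= 6.2832 / (147.5e-9)
= 6.2832 / 1.4750e-07
= 4.2598e+07 /m

4.2598e+07


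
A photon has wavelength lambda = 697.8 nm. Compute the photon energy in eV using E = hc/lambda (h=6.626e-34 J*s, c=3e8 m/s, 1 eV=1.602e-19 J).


E = hc / lambda
= (6.626e-34)(3e8) / (697.8e-9)
= 1.9878e-25 / 6.9780e-07
= 2.8487e-19 J
Converting to eV: 2.8487e-19 / 1.602e-19
= 1.7782 eV

1.7782


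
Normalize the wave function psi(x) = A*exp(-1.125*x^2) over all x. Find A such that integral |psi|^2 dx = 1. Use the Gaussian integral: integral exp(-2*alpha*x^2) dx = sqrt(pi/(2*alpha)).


integral |psi|^2 dx = A^2 * sqrt(pi/(2*alpha)) = 1
A^2 = sqrt(2*alpha/pi)
= sqrt(2 * 1.125 / pi)
= 0.846284
A = sqrt(0.846284)
= 0.9199

0.9199


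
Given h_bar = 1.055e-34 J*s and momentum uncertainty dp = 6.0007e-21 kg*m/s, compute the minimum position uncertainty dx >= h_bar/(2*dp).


dx = h_bar / (2 * dp)
= 1.055e-34 / (2 * 6.0007e-21)
= 1.055e-34 / 1.2001e-20
= 8.7906e-15 m

8.7906e-15


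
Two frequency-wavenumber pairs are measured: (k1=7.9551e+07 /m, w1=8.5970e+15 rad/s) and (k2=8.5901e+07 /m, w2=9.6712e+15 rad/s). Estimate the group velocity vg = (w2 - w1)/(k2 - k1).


vg = (w2 - w1) / (k2 - k1)
= (9.6712e+15 - 8.5970e+15) / (8.5901e+07 - 7.9551e+07)
= 1.0742e+15 / 6.3500e+06
= 1.6917e+08 m/s

1.6917e+08


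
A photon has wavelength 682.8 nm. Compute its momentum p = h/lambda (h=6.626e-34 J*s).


p = h / lambda
= 6.626e-34 / (682.8e-9)
= 6.626e-34 / 6.8280e-07
= 9.7042e-28 kg*m/s

9.7042e-28


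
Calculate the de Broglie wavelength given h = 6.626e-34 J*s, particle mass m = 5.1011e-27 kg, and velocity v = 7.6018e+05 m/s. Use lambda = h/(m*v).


lambda = h / (m * v)
= 6.626e-34 / (5.1011e-27 * 7.6018e+05)
= 6.626e-34 / 3.8778e-21
= 1.7087e-13 m

1.7087e-13


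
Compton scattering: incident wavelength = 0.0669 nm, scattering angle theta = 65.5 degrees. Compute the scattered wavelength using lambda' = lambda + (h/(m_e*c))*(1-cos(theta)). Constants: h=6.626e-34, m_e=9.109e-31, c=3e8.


Compton wavelength: h/(m_e*c) = 2.4247e-12 m
d_lambda = 2.4247e-12 * (1 - cos(65.5 deg))
= 2.4247e-12 * 0.585307
= 1.4192e-12 m = 0.001419 nm
lambda' = 0.0669 + 0.001419
= 0.068319 nm

0.068319


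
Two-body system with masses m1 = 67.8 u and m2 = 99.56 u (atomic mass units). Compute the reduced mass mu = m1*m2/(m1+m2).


mu = m1 * m2 / (m1 + m2)
= 67.8 * 99.56 / (67.8 + 99.56)
= 6750.168 / 167.36
= 40.3332 u

40.3332


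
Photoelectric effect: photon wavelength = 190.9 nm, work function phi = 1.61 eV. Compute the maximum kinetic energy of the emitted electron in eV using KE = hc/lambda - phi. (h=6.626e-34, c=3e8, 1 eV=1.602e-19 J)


E_photon = hc / lambda
= (6.626e-34)(3e8) / (190.9e-9)
= 1.0413e-18 J
= 6.4999 eV
KE = E_photon - phi
= 6.4999 - 1.61
= 4.8899 eV

4.8899


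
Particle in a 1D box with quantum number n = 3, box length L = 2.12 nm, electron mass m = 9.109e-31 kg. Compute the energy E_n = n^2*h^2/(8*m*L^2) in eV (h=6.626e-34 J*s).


E = n^2 * h^2 / (8 * m * L^2)
= 3^2 * (6.626e-34)^2 / (8 * 9.109e-31 * (2.12e-9)^2)
= 9 * 4.3904e-67 / (8 * 9.109e-31 * 4.4944e-18)
= 1.2065e-19 J
= 0.7531 eV

0.7531


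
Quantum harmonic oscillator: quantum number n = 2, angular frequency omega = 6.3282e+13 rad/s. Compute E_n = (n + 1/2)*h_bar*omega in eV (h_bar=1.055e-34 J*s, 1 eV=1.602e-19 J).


E = (n + 1/2) * h_bar * omega
= (2 + 0.5) * 1.055e-34 * 6.3282e+13
= 2.5 * 6.6763e-21
= 1.6691e-20 J
= 0.1042 eV

0.1042


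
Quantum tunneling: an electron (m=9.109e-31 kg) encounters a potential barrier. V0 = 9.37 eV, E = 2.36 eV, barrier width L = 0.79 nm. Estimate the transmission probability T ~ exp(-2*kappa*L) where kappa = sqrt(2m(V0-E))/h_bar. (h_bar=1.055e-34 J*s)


V0 - E = 7.01 eV = 1.1230e-18 J
kappa = sqrt(2 * m * (V0-E)) / h_bar
= sqrt(2 * 9.109e-31 * 1.1230e-18) / 1.055e-34
= 1.3558e+10 /m
2*kappa*L = 2 * 1.3558e+10 * 0.79e-9
= 21.4213
T = exp(-21.4213) = 4.975768e-10

4.975768e-10


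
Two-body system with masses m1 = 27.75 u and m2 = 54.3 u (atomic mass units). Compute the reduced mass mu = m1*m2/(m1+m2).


mu = m1 * m2 / (m1 + m2)
= 27.75 * 54.3 / (27.75 + 54.3)
= 1506.825 / 82.05
= 18.3647 u

18.3647


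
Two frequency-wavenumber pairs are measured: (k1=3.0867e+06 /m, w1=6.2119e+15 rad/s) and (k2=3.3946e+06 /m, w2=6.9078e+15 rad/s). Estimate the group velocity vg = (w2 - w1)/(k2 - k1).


vg = (w2 - w1) / (k2 - k1)
= (6.9078e+15 - 6.2119e+15) / (3.3946e+06 - 3.0867e+06)
= 6.9590e+14 / 3.0790e+05
= 2.2601e+09 m/s

2.2601e+09


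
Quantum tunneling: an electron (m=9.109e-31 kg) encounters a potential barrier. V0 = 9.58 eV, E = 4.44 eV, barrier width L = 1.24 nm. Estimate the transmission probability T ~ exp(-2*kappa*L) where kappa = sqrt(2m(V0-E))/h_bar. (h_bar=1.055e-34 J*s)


V0 - E = 5.14 eV = 8.2343e-19 J
kappa = sqrt(2 * m * (V0-E)) / h_bar
= sqrt(2 * 9.109e-31 * 8.2343e-19) / 1.055e-34
= 1.1609e+10 /m
2*kappa*L = 2 * 1.1609e+10 * 1.24e-9
= 28.7914
T = exp(-28.7914) = 3.133757e-13

3.133757e-13


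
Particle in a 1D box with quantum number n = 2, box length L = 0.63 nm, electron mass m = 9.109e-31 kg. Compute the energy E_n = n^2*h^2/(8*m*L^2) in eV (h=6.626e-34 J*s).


E = n^2 * h^2 / (8 * m * L^2)
= 2^2 * (6.626e-34)^2 / (8 * 9.109e-31 * (0.63e-9)^2)
= 4 * 4.3904e-67 / (8 * 9.109e-31 * 3.9690e-19)
= 6.0719e-19 J
= 3.7902 eV

3.7902


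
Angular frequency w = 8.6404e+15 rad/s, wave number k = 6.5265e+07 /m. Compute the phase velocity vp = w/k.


vp = w / k
= 8.6404e+15 / 6.5265e+07
= 1.3239e+08 m/s

1.3239e+08


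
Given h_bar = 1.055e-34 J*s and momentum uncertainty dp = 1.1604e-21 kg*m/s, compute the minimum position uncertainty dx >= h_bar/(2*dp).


dx = h_bar / (2 * dp)
= 1.055e-34 / (2 * 1.1604e-21)
= 1.055e-34 / 2.3208e-21
= 4.5458e-14 m

4.5458e-14


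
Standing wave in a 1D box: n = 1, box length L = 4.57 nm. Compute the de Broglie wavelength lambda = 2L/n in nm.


lambda = 2L / n
= 2 * 4.57 / 1
= 9.14 / 1
= 9.14 nm

9.14


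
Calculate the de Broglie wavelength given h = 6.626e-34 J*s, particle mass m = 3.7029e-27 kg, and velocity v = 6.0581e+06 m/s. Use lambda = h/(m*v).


lambda = h / (m * v)
= 6.626e-34 / (3.7029e-27 * 6.0581e+06)
= 6.626e-34 / 2.2433e-20
= 2.9537e-14 m

2.9537e-14


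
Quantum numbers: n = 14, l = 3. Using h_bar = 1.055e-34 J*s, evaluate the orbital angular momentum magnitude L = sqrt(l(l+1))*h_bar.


L = sqrt(l*(l+1)) * h_bar
= sqrt(3 * 4) * 1.055e-34
= sqrt(12) * 1.055e-34
= 3.4641 * 1.055e-34
= 3.6546e-34 J*s

3.6546e-34


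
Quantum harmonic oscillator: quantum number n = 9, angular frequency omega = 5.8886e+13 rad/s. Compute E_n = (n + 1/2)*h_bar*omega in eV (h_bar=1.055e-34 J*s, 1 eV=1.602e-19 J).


E = (n + 1/2) * h_bar * omega
= (9 + 0.5) * 1.055e-34 * 5.8886e+13
= 9.5 * 6.2125e-21
= 5.9018e-20 J
= 0.3684 eV

0.3684


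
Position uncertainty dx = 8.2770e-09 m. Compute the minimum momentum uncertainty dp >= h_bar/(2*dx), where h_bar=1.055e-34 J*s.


dp = h_bar / (2 * dx)
= 1.055e-34 / (2 * 8.2770e-09)
= 1.055e-34 / 1.6554e-08
= 6.3731e-27 kg*m/s

6.3731e-27


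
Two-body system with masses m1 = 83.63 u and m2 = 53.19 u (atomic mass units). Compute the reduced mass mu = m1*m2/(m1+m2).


mu = m1 * m2 / (m1 + m2)
= 83.63 * 53.19 / (83.63 + 53.19)
= 4448.2797 / 136.82
= 32.5119 u

32.5119


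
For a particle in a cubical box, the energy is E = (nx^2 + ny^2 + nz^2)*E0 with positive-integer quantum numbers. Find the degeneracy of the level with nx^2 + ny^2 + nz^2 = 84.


Enumerate all (nx, ny, nz) with nx^2 + ny^2 + nz^2 = 84:
(2,4,8)
(2,8,4)
(4,2,8)
(4,8,2)
(8,2,4)
(8,4,2)
Total degeneracy = 6

6


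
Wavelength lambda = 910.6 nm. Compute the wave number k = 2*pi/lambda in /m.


k = 2 * pi / lambda
= 6.2832 / (910.6e-9)
= 6.2832 / 9.1060e-07
= 6.9000e+06 /m

6.9000e+06


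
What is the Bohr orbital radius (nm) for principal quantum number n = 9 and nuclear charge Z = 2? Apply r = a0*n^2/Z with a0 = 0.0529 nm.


r = a0 * n^2 / Z
= 0.0529 * 9^2 / 2
= 0.0529 * 81 / 2
= 2.1425 nm

2.1425


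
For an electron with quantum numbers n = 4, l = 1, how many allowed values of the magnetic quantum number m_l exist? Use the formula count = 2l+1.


m_l ranges from -l to +l in integer steps
So m_l goes from -1 to +1
Count = 2l + 1 = 2*1 + 1
= 3

3


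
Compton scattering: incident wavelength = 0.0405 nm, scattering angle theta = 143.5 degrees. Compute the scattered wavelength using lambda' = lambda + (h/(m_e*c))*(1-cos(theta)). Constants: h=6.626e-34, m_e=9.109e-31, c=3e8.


Compton wavelength: h/(m_e*c) = 2.4247e-12 m
d_lambda = 2.4247e-12 * (1 - cos(143.5 deg))
= 2.4247e-12 * 1.803857
= 4.3738e-12 m = 0.004374 nm
lambda' = 0.0405 + 0.004374
= 0.044874 nm

0.044874


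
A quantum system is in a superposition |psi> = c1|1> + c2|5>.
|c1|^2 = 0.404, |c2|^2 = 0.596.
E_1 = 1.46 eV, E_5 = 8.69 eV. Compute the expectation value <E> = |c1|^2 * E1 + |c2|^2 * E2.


<E> = |c1|^2 * E1 + |c2|^2 * E2
= 0.404 * 1.46 + 0.596 * 8.69
= 0.5898 + 5.1792
= 5.7691 eV

5.7691


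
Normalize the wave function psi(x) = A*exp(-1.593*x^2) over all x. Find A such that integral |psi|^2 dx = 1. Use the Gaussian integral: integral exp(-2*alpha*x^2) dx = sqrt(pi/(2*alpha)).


integral |psi|^2 dx = A^2 * sqrt(pi/(2*alpha)) = 1
A^2 = sqrt(2*alpha/pi)
= sqrt(2 * 1.593 / pi)
= 1.007043
A = sqrt(1.007043)
= 1.0035

1.0035


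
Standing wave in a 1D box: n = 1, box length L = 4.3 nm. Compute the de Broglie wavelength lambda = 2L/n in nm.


lambda = 2L / n
= 2 * 4.3 / 1
= 8.6 / 1
= 8.6 nm

8.6


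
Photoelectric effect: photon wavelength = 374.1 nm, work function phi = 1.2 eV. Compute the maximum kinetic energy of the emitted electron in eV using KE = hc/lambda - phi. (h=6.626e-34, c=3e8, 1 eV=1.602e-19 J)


E_photon = hc / lambda
= (6.626e-34)(3e8) / (374.1e-9)
= 5.3136e-19 J
= 3.3168 eV
KE = E_photon - phi
= 3.3168 - 1.2
= 2.1168 eV

2.1168


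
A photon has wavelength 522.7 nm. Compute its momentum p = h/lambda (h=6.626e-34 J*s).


p = h / lambda
= 6.626e-34 / (522.7e-9)
= 6.626e-34 / 5.2270e-07
= 1.2676e-27 kg*m/s

1.2676e-27


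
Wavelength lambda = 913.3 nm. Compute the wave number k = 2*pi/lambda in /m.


k = 2 * pi / lambda
= 6.2832 / (913.3e-9)
= 6.2832 / 9.1330e-07
= 6.8797e+06 /m

6.8797e+06


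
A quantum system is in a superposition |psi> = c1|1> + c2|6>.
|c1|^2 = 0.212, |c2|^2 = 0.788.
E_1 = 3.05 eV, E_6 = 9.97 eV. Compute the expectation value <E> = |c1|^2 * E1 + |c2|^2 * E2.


<E> = |c1|^2 * E1 + |c2|^2 * E2
= 0.212 * 3.05 + 0.788 * 9.97
= 0.6466 + 7.8564
= 8.503 eV

8.503


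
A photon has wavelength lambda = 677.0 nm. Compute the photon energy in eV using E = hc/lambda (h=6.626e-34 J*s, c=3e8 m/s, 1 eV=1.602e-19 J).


E = hc / lambda
= (6.626e-34)(3e8) / (677.0e-9)
= 1.9878e-25 / 6.7700e-07
= 2.9362e-19 J
Converting to eV: 2.9362e-19 / 1.602e-19
= 1.8328 eV

1.8328


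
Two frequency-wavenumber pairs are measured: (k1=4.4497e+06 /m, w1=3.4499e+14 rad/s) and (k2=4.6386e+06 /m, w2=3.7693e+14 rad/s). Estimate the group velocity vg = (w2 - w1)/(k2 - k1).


vg = (w2 - w1) / (k2 - k1)
= (3.7693e+14 - 3.4499e+14) / (4.6386e+06 - 4.4497e+06)
= 3.1940e+13 / 1.8890e+05
= 1.6908e+08 m/s

1.6908e+08


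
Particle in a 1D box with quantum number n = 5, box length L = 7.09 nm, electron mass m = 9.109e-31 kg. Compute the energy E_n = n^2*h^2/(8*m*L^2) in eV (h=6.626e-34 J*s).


E = n^2 * h^2 / (8 * m * L^2)
= 5^2 * (6.626e-34)^2 / (8 * 9.109e-31 * (7.09e-9)^2)
= 25 * 4.3904e-67 / (8 * 9.109e-31 * 5.0268e-17)
= 2.9963e-20 J
= 0.187 eV

0.187


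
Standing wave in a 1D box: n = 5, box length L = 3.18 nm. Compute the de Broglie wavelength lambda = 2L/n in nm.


lambda = 2L / n
= 2 * 3.18 / 5
= 6.36 / 5
= 1.272 nm

1.272


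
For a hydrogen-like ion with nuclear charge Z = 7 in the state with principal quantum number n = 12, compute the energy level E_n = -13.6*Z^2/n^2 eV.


E_n = -13.6 * Z^2 / n^2
= -13.6 * 7^2 / 12^2
= -13.6 * 49 / 144
= -4.6278 eV

-4.6278


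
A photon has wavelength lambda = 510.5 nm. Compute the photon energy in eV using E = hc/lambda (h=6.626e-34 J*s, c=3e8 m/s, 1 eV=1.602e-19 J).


E = hc / lambda
= (6.626e-34)(3e8) / (510.5e-9)
= 1.9878e-25 / 5.1050e-07
= 3.8938e-19 J
Converting to eV: 3.8938e-19 / 1.602e-19
= 2.4306 eV

2.4306


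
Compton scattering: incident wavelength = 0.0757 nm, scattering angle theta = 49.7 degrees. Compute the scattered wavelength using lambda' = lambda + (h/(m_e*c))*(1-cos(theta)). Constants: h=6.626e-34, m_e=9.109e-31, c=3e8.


Compton wavelength: h/(m_e*c) = 2.4247e-12 m
d_lambda = 2.4247e-12 * (1 - cos(49.7 deg))
= 2.4247e-12 * 0.35321
= 8.5643e-13 m = 0.000856 nm
lambda' = 0.0757 + 0.000856
= 0.076556 nm

0.076556


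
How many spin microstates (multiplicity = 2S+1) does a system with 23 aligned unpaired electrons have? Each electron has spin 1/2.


Total spin S = N * (1/2) = 23 * 0.5 = 11.5
Spin multiplicity = 2S + 1
= 2 * 11.5 + 1
= 24

24


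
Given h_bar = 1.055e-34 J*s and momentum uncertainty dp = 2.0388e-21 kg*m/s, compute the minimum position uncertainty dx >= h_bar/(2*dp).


dx = h_bar / (2 * dp)
= 1.055e-34 / (2 * 2.0388e-21)
= 1.055e-34 / 4.0776e-21
= 2.5873e-14 m

2.5873e-14


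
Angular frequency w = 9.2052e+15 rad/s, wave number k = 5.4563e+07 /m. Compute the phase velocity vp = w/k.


vp = w / k
= 9.2052e+15 / 5.4563e+07
= 1.6871e+08 m/s

1.6871e+08


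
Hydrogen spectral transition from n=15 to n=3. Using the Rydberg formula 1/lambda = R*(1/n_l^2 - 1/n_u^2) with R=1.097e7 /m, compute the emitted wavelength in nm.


1/lambda = R * (1/n_l^2 - 1/n_u^2)
= 1.097e7 * (1/3^2 - 1/15^2)
= 1.097e7 * (0.111111 - 0.004444)
= 1.097e7 * 0.106667
= 1.1701e+06 /m
lambda = 1 / 1.1701e+06 = 854.6035 nm

854.6035


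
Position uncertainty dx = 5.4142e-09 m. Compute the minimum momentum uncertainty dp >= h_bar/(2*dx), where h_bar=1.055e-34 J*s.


dp = h_bar / (2 * dx)
= 1.055e-34 / (2 * 5.4142e-09)
= 1.055e-34 / 1.0828e-08
= 9.7429e-27 kg*m/s

9.7429e-27


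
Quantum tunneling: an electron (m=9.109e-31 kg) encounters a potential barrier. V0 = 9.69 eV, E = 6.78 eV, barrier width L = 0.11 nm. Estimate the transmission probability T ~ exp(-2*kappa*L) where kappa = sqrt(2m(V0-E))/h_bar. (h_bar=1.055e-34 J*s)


V0 - E = 2.91 eV = 4.6618e-19 J
kappa = sqrt(2 * m * (V0-E)) / h_bar
= sqrt(2 * 9.109e-31 * 4.6618e-19) / 1.055e-34
= 8.7353e+09 /m
2*kappa*L = 2 * 8.7353e+09 * 0.11e-9
= 1.9218
T = exp(-1.9218) = 1.463497e-01

1.463497e-01


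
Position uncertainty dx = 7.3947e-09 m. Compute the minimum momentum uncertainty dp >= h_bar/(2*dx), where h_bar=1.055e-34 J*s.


dp = h_bar / (2 * dx)
= 1.055e-34 / (2 * 7.3947e-09)
= 1.055e-34 / 1.4789e-08
= 7.1335e-27 kg*m/s

7.1335e-27


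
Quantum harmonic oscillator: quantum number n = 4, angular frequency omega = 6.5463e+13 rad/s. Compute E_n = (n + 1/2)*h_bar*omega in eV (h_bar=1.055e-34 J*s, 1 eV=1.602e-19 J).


E = (n + 1/2) * h_bar * omega
= (4 + 0.5) * 1.055e-34 * 6.5463e+13
= 4.5 * 6.9063e-21
= 3.1079e-20 J
= 0.194 eV

0.194


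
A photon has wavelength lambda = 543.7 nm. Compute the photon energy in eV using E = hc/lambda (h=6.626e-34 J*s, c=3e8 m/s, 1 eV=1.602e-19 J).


E = hc / lambda
= (6.626e-34)(3e8) / (543.7e-9)
= 1.9878e-25 / 5.4370e-07
= 3.6561e-19 J
Converting to eV: 3.6561e-19 / 1.602e-19
= 2.2822 eV

2.2822


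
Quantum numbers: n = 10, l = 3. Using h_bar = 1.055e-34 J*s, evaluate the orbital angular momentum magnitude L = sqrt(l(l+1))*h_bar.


L = sqrt(l*(l+1)) * h_bar
= sqrt(3 * 4) * 1.055e-34
= sqrt(12) * 1.055e-34
= 3.4641 * 1.055e-34
= 3.6546e-34 J*s

3.6546e-34


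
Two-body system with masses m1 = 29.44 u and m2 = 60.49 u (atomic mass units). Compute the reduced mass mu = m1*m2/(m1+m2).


mu = m1 * m2 / (m1 + m2)
= 29.44 * 60.49 / (29.44 + 60.49)
= 1780.8256 / 89.93
= 19.8024 u

19.8024


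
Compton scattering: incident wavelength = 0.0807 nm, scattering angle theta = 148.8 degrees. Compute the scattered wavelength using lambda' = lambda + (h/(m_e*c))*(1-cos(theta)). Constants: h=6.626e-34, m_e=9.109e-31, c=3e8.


Compton wavelength: h/(m_e*c) = 2.4247e-12 m
d_lambda = 2.4247e-12 * (1 - cos(148.8 deg))
= 2.4247e-12 * 1.855364
= 4.4987e-12 m = 0.004499 nm
lambda' = 0.0807 + 0.004499
= 0.085199 nm

0.085199


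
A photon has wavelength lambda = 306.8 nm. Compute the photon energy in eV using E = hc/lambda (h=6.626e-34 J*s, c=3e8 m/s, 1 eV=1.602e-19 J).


E = hc / lambda
= (6.626e-34)(3e8) / (306.8e-9)
= 1.9878e-25 / 3.0680e-07
= 6.4791e-19 J
Converting to eV: 6.4791e-19 / 1.602e-19
= 4.0444 eV

4.0444


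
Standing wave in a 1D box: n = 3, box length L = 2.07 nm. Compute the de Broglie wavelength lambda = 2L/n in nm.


lambda = 2L / n
= 2 * 2.07 / 3
= 4.14 / 3
= 1.38 nm

1.38


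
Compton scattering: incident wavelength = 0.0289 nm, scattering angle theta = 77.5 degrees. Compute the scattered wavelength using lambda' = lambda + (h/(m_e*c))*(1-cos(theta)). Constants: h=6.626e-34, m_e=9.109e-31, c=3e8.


Compton wavelength: h/(m_e*c) = 2.4247e-12 m
d_lambda = 2.4247e-12 * (1 - cos(77.5 deg))
= 2.4247e-12 * 0.78356
= 1.8999e-12 m = 0.0019 nm
lambda' = 0.0289 + 0.0019
= 0.0308 nm

0.0308


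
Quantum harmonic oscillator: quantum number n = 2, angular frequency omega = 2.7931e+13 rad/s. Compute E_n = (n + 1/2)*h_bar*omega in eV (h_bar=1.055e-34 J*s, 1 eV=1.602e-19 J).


E = (n + 1/2) * h_bar * omega
= (2 + 0.5) * 1.055e-34 * 2.7931e+13
= 2.5 * 2.9467e-21
= 7.3668e-21 J
= 0.046 eV

0.046


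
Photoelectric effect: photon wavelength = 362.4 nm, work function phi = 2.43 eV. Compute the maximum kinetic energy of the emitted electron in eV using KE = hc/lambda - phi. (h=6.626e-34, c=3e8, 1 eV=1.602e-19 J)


E_photon = hc / lambda
= (6.626e-34)(3e8) / (362.4e-9)
= 5.4851e-19 J
= 3.4239 eV
KE = E_photon - phi
= 3.4239 - 2.43
= 0.9939 eV

0.9939


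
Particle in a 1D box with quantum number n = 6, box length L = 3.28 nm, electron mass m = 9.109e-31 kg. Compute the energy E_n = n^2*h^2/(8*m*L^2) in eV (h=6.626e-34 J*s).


E = n^2 * h^2 / (8 * m * L^2)
= 6^2 * (6.626e-34)^2 / (8 * 9.109e-31 * (3.28e-9)^2)
= 36 * 4.3904e-67 / (8 * 9.109e-31 * 1.0758e-17)
= 2.0160e-19 J
= 1.2584 eV

1.2584


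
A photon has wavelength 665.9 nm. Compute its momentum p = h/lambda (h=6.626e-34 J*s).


p = h / lambda
= 6.626e-34 / (665.9e-9)
= 6.626e-34 / 6.6590e-07
= 9.9504e-28 kg*m/s

9.9504e-28


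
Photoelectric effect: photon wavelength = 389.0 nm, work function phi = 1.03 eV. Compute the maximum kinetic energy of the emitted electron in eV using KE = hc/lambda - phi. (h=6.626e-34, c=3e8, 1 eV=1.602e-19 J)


E_photon = hc / lambda
= (6.626e-34)(3e8) / (389.0e-9)
= 5.1100e-19 J
= 3.1898 eV
KE = E_photon - phi
= 3.1898 - 1.03
= 2.1598 eV

2.1598


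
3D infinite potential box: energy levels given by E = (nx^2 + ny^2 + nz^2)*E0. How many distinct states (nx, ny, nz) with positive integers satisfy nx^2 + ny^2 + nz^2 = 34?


Enumerate all (nx, ny, nz) with nx^2 + ny^2 + nz^2 = 34:
(3,3,4)
(3,4,3)
(4,3,3)
Total degeneracy = 3

3


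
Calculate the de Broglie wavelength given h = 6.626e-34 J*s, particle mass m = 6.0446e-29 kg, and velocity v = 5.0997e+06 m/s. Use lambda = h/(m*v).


lambda = h / (m * v)
= 6.626e-34 / (6.0446e-29 * 5.0997e+06)
= 6.626e-34 / 3.0826e-22
= 2.1495e-12 m

2.1495e-12


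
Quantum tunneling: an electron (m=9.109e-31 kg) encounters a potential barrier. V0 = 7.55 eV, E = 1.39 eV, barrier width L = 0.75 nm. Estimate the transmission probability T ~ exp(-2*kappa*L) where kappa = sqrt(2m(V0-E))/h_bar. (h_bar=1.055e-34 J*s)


V0 - E = 6.16 eV = 9.8683e-19 J
kappa = sqrt(2 * m * (V0-E)) / h_bar
= sqrt(2 * 9.109e-31 * 9.8683e-19) / 1.055e-34
= 1.2709e+10 /m
2*kappa*L = 2 * 1.2709e+10 * 0.75e-9
= 19.0639
T = exp(-19.0639) = 5.256205e-09

5.256205e-09


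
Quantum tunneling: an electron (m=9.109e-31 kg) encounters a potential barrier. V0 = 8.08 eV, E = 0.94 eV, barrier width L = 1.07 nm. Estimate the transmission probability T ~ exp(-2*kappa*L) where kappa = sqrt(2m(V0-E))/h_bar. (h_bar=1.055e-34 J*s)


V0 - E = 7.14 eV = 1.1438e-18 J
kappa = sqrt(2 * m * (V0-E)) / h_bar
= sqrt(2 * 9.109e-31 * 1.1438e-18) / 1.055e-34
= 1.3683e+10 /m
2*kappa*L = 2 * 1.3683e+10 * 1.07e-9
= 29.2814
T = exp(-29.2814) = 1.919747e-13

1.919747e-13


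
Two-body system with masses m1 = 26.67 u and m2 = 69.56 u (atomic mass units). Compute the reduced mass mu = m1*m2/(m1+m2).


mu = m1 * m2 / (m1 + m2)
= 26.67 * 69.56 / (26.67 + 69.56)
= 1855.1652 / 96.23
= 19.2784 u

19.2784


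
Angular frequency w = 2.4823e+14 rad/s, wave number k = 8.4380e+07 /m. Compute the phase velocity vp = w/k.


vp = w / k
= 2.4823e+14 / 8.4380e+07
= 2.9418e+06 m/s

2.9418e+06


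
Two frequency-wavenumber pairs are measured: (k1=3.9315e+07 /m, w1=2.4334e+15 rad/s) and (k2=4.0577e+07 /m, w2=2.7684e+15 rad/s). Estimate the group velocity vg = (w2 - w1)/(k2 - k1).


vg = (w2 - w1) / (k2 - k1)
= (2.7684e+15 - 2.4334e+15) / (4.0577e+07 - 3.9315e+07)
= 3.3500e+14 / 1.2620e+06
= 2.6545e+08 m/s

2.6545e+08


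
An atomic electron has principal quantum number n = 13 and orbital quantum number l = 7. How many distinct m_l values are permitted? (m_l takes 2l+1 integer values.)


m_l ranges from -l to +l in integer steps
So m_l goes from -7 to +7
Count = 2l + 1 = 2*7 + 1
= 15

15


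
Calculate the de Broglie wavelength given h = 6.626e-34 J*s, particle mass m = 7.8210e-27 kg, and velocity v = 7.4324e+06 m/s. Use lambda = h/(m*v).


lambda = h / (m * v)
= 6.626e-34 / (7.8210e-27 * 7.4324e+06)
= 6.626e-34 / 5.8129e-20
= 1.1399e-14 m

1.1399e-14


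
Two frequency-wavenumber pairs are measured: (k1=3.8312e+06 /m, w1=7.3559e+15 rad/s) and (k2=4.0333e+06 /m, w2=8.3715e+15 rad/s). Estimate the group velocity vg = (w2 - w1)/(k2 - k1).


vg = (w2 - w1) / (k2 - k1)
= (8.3715e+15 - 7.3559e+15) / (4.0333e+06 - 3.8312e+06)
= 1.0156e+15 / 2.0210e+05
= 5.0252e+09 m/s

5.0252e+09


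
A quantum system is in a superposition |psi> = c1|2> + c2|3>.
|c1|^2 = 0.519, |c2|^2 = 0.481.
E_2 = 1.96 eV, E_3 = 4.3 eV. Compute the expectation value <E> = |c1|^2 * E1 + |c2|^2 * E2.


<E> = |c1|^2 * E1 + |c2|^2 * E2
= 0.519 * 1.96 + 0.481 * 4.3
= 1.0172 + 2.0683
= 3.0855 eV

3.0855


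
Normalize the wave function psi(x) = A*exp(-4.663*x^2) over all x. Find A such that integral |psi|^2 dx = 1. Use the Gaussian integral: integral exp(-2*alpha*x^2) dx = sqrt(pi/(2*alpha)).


integral |psi|^2 dx = A^2 * sqrt(pi/(2*alpha)) = 1
A^2 = sqrt(2*alpha/pi)
= sqrt(2 * 4.663 / pi)
= 1.72295
A = sqrt(1.72295)
= 1.3126

1.3126


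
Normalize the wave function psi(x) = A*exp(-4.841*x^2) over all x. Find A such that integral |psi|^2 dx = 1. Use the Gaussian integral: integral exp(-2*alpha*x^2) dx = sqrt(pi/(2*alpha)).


integral |psi|^2 dx = A^2 * sqrt(pi/(2*alpha)) = 1
A^2 = sqrt(2*alpha/pi)
= sqrt(2 * 4.841 / pi)
= 1.755527
A = sqrt(1.755527)
= 1.325

1.325


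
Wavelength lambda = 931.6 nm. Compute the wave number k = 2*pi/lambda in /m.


k = 2 * pi / lambda
= 6.2832 / (931.6e-9)
= 6.2832 / 9.3160e-07
= 6.7445e+06 /m

6.7445e+06


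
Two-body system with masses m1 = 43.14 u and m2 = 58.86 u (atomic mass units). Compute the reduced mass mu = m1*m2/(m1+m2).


mu = m1 * m2 / (m1 + m2)
= 43.14 * 58.86 / (43.14 + 58.86)
= 2539.2204 / 102.0
= 24.8943 u

24.8943


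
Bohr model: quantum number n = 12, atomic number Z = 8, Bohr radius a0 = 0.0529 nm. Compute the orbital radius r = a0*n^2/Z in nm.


r = a0 * n^2 / Z
= 0.0529 * 12^2 / 8
= 0.0529 * 144 / 8
= 0.9522 nm

0.9522


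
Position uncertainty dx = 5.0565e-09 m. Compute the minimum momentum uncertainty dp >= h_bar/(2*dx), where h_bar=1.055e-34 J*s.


dp = h_bar / (2 * dx)
= 1.055e-34 / (2 * 5.0565e-09)
= 1.055e-34 / 1.0113e-08
= 1.0432e-26 kg*m/s

1.0432e-26


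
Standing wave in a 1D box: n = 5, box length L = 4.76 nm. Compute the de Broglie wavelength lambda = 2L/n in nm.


lambda = 2L / n
= 2 * 4.76 / 5
= 9.52 / 5
= 1.904 nm

1.904


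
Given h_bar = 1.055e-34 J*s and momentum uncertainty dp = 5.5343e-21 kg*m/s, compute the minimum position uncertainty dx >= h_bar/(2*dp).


dx = h_bar / (2 * dp)
= 1.055e-34 / (2 * 5.5343e-21)
= 1.055e-34 / 1.1069e-20
= 9.5315e-15 m

9.5315e-15


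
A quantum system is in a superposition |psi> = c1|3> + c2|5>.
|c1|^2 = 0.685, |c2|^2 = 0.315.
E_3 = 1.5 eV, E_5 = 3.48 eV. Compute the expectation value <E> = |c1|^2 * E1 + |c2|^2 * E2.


<E> = |c1|^2 * E1 + |c2|^2 * E2
= 0.685 * 1.5 + 0.315 * 3.48
= 1.0275 + 1.0962
= 2.1237 eV

2.1237
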